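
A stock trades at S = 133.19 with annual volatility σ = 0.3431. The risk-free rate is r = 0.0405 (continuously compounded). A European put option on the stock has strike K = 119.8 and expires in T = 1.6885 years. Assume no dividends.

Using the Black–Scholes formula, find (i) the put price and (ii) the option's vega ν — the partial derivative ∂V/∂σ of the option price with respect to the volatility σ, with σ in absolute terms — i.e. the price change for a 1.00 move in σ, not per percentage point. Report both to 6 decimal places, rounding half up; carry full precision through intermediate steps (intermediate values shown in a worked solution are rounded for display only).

σ√T = 0.3431·√1.6885 = 0.445832
d₁ = (ln(S/K) + (r+σ²/2)T) / (σ√T) = (ln(133.19/119.8) + (0.0405+0.3431²/2)·1.6885) / 0.445832 = (0.105953 + 0.167767) / 0.445832 = 0.613954
d₂ = d₁ − σ√T = 0.613954 − 0.445832 = 0.168122
e^{−rT} = e^{−0.0405·1.6885} = 0.933902
N(−d₁) = 0.269623,  N(−d₂) = 0.433244
Put price V = K·e^{−rT}·N(−d₂) − S·N(−d₁) = 48.471911 − 35.911070 = 12.560840
φ(d₁) = (1/√(2π))·e^{−d₁²/2} = 0.330414
ν = S·φ(d₁)·√T = 57.184832

price = 12.560840
ν = 57.184832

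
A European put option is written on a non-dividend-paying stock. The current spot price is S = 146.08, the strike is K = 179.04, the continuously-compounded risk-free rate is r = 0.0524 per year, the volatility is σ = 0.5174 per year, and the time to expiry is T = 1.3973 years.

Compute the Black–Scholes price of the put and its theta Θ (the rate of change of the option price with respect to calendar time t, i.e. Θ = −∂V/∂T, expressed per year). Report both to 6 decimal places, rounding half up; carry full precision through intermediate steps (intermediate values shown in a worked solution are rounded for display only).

σ√T = 0.5174·√1.3973 = 0.611605
d₁ = (ln(S/K) + (r+σ²/2)T) / (σ√T) = (ln(146.08/179.04) + (0.0524+0.5174²/2)·1.3973) / 0.611605 = (-0.203455 + 0.260249) / 0.611605 = 0.092861
d₂ = d₁ − σ√T = 0.092861 − 0.611605 = -0.518744
e^{−rT} = e^{−0.0524·1.3973} = 0.929398
N(−d₁) = 0.463007,  N(−d₂) = 0.698031
Put price V = K·e^{−rT}·N(−d₂) − S·N(−d₁) = 116.151834 − 67.636067 = 48.515767
φ(d₁) = (1/√(2π))·e^{−d₁²/2} = 0.397226
Θ = −S·φ(d₁)·σ/(2√T) + r·K·e^{−rT}·N(−d₂) = −12.699304 + 6.086356 = -6.612948

price = 48.515767
Θ = -6.612948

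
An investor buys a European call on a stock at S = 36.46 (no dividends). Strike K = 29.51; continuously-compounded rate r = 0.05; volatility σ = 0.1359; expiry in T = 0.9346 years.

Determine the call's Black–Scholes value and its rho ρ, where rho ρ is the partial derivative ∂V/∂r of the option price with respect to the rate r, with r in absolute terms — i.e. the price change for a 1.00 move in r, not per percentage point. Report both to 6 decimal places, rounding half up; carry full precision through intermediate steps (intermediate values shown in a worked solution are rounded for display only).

price = 8.336410
ρ = 25.564540

σ√T = 0.1359·√0.9346 = 0.131381
d₁ = (ln(S/K) + (r+σ²/2)T) / (σ√T) = (ln(36.46/29.51) + (0.05+0.1359²/2)·0.9346) / 0.131381 = (0.211487 + 0.055360) / 0.131381 = 2.031094
d₂ = d₁ − σ√T = 2.031094 − 0.131381 = 1.899713
e^{−rT} = e^{−0.05·0.9346} = 0.954345
N(d₁) = 0.978877,  N(d₂) = 0.971265
Call price V = S·N(d₁) − K·e^{−rT}·N(d₂) = 35.689866 − 27.353456 = 8.336410
ρ = K·T·e^{−rT}·N(d₂) = 25.564540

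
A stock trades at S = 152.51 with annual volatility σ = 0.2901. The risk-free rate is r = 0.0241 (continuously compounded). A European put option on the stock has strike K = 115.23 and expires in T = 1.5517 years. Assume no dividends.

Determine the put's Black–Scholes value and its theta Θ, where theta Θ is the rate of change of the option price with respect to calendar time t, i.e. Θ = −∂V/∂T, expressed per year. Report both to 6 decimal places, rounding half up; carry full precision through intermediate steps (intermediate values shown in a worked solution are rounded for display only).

price = 4.856844
Θ = -3.391739

σ√T = 0.2901·√1.5517 = 0.361370
d₁ = (ln(S/K) + (r+σ²/2)T) / (σ√T) = (ln(152.51/115.23) + (0.0241+0.2901²/2)·1.5517) / 0.361370 = (0.280300 + 0.102690) / 0.361370 = 1.059829
d₂ = d₁ − σ√T = 1.059829 − 0.361370 = 0.698459
e^{−rT} = e^{−0.0241·1.5517} = 0.963295
N(−d₁) = 0.144611,  N(−d₂) = 0.242445
Put price V = K·e^{−rT}·N(−d₂) − S·N(−d₁) = 26.911496 − 22.054652 = 4.856844
φ(d₁) = (1/√(2π))·e^{−d₁²/2} = 0.227511
Θ = −S·φ(d₁)·σ/(2√T) + r·K·e^{−rT}·N(−d₂) = −4.040306 + 0.648567 = -3.391739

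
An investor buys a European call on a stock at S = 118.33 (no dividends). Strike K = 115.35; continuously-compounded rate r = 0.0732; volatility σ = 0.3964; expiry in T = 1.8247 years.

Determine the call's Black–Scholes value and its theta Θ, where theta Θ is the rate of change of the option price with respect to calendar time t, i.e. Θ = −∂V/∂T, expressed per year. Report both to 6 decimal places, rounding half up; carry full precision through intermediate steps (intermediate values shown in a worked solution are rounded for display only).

σ√T = 0.3964·√1.8247 = 0.535463
d₁ = (ln(S/K) + (r+σ²/2)T) / (σ√T) = (ln(118.33/115.35) + (0.0732+0.3964²/2)·1.8247) / 0.535463 = (0.025506 + 0.276928) / 0.535463 = 0.564810
d₂ = d₁ − σ√T = 0.564810 − 0.535463 = 0.029347
e^{−rT} = e^{−0.0732·1.8247} = 0.874968
N(d₁) = 0.713898,  N(d₂) = 0.511706
Call price V = S·N(d₁) − K·e^{−rT}·N(d₂) = 84.475598 − 51.645234 = 32.830364
φ(d₁) = (1/√(2π))·e^{−d₁²/2} = 0.340125
Θ = −S·φ(d₁)·σ/(2√T) − r·K·e^{−rT}·N(d₂) = −5.905283 − 3.780431 = -9.685714

price = 32.830364
Θ = -9.685714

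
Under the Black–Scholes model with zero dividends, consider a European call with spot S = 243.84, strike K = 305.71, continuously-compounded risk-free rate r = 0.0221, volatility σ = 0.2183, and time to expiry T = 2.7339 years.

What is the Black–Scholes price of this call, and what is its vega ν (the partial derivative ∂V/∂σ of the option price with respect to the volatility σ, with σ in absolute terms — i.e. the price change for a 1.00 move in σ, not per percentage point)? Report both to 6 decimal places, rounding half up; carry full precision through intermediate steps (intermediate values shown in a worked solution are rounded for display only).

σ√T = 0.2183·√2.7339 = 0.360948
d₁ = (ln(S/K) + (r+σ²/2)T) / (σ√T) = (ln(243.84/305.71) + (0.0221+0.2183²/2)·2.7339) / 0.360948 = (-0.226125 + 0.125561) / 0.360948 = -0.278609
d₂ = d₁ − σ√T = -0.278609 − 0.360948 = -0.639558
e^{−rT} = e^{−0.0221·2.7339} = 0.941370
N(d₁) = 0.390272,  N(d₂) = 0.261230
Call price V = S·N(d₁) − K·e^{−rT}·N(d₂) = 95.163991 − 75.178399 = 19.985592
φ(d₁) = (1/√(2π))·e^{−d₁²/2} = 0.383755
ν = S·φ(d₁)·√T = 154.721496

price = 19.985592
ν = 154.721496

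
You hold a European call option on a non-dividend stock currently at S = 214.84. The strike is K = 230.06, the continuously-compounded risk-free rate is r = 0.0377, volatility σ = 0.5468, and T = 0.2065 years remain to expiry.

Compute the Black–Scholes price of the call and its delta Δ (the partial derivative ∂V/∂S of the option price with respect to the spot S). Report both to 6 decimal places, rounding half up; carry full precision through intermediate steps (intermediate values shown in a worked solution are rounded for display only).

σ√T = 0.5468·√0.2065 = 0.248478
d₁ = (ln(S/K) + (r+σ²/2)T) / (σ√T) = (ln(214.84/230.06) + (0.0377+0.5468²/2)·0.2065) / 0.248478 = (-0.068447 + 0.038656) / 0.248478 = -0.119893
d₂ = d₁ − σ√T = -0.119893 − 0.248478 = -0.368371
e^{−rT} = e^{−0.0377·0.2065} = 0.992245
N(d₁) = 0.452284,  N(d₂) = 0.356298
Call price V = S·N(d₁) − K·e^{−rT}·N(d₂) = 97.168694 − 81.334306 = 15.834388
Δ = N(d₁) = 0.452284

price = 15.834388
Δ = 0.452284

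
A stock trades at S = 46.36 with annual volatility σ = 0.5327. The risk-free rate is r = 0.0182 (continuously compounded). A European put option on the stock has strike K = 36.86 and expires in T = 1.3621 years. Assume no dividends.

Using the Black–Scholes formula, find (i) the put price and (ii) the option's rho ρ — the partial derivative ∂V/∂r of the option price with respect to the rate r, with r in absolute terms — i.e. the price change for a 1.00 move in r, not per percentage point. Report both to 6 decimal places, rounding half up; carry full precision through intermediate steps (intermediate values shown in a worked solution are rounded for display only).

price = 5.641072
ρ = -22.579806

σ√T = 0.5327·√1.3621 = 0.621709
d₁ = (ln(S/K) + (r+σ²/2)T) / (σ√T) = (ln(46.36/36.86) + (0.0182+0.5327²/2)·1.3621) / 0.621709 = (0.229310 + 0.218051) / 0.621709 = 0.719567
d₂ = d₁ − σ√T = 0.719567 − 0.621709 = 0.097858
e^{−rT} = e^{−0.0182·1.3621} = 0.975515
N(−d₁) = 0.235896,  N(−d₂) = 0.461023
Put price V = K·e^{−rT}·N(−d₂) − S·N(−d₁) = 16.577202 − 10.936129 = 5.641072
ρ = −K·T·e^{−rT}·N(−d₂) = -22.579806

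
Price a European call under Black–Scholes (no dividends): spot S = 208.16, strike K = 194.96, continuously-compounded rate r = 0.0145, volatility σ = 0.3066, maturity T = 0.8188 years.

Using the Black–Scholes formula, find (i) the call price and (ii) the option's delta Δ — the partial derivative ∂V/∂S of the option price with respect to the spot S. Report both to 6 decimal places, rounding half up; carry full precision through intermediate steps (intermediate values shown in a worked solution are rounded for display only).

σ√T = 0.3066·√0.8188 = 0.277435
d₁ = (ln(S/K) + (r+σ²/2)T) / (σ√T) = (ln(208.16/194.96) + (0.0145+0.3066²/2)·0.8188) / 0.277435 = (0.065513 + 0.050358) / 0.277435 = 0.417648
d₂ = d₁ − σ√T = 0.417648 − 0.277435 = 0.140214
e^{−rT} = e^{−0.0145·0.8188} = 0.988198
N(d₁) = 0.661898,  N(d₂) = 0.555754
Call price V = S·N(d₁) − K·e^{−rT}·N(d₂) = 137.780674 − 107.071088 = 30.709586
Δ = N(d₁) = 0.661898

price = 30.709586
Δ = 0.661898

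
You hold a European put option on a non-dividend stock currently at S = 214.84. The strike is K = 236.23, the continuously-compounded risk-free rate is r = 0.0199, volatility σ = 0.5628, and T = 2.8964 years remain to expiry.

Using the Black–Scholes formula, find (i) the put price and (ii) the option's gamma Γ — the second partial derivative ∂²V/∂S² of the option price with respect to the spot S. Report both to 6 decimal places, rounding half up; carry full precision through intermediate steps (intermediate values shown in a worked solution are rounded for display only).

σ√T = 0.5628·√2.8964 = 0.957819
d₁ = (ln(S/K) + (r+σ²/2)T) / (σ√T) = (ln(214.84/236.23) + (0.0199+0.5628²/2)·2.8964) / 0.957819 = (-0.094912 + 0.516347) / 0.957819 = 0.439994
d₂ = d₁ − σ√T = 0.439994 − 0.957819 = -0.517825
e^{−rT} = e^{−0.0199·2.8964} = 0.943991
N(−d₁) = 0.329971,  N(−d₂) = 0.697710
Put price V = K·e^{−rT}·N(−d₂) − S·N(−d₁) = 155.588622 − 70.890917 = 84.697705
φ(d₁) = (1/√(2π))·e^{−d₁²/2} = 0.362136
Γ = φ(d₁) / (S·σ·√T) = 0.001760

price = 84.697705
Γ = 0.001760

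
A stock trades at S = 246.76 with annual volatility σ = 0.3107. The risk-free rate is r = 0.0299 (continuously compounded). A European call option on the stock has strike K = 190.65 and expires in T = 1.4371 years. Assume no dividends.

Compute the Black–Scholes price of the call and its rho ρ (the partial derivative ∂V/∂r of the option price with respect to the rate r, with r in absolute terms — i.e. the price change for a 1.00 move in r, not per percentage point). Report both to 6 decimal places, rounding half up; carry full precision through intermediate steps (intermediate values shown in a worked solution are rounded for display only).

price = 73.404655
ρ = 192.369322

σ√T = 0.3107·√1.4371 = 0.372464
d₁ = (ln(S/K) + (r+σ²/2)T) / (σ√T) = (ln(246.76/190.65) + (0.0299+0.3107²/2)·1.4371) / 0.372464 = (0.257977 + 0.112334) / 0.372464 = 0.994219
d₂ = d₁ − σ√T = 0.994219 − 0.372464 = 0.621754
e^{−rT} = e^{−0.0299·1.4371} = 0.957941
N(d₁) = 0.839942,  N(d₂) = 0.732948
Call price V = S·N(d₁) − K·e^{−rT}·N(d₂) = 207.264040 − 133.859385 = 73.404655
ρ = K·T·e^{−rT}·N(d₂) = 192.369322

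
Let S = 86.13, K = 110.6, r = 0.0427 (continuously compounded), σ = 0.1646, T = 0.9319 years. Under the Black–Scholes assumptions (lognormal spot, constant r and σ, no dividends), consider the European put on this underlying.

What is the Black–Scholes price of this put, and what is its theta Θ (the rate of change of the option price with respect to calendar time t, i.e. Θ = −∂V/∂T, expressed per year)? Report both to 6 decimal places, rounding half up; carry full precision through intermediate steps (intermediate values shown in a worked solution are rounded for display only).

σ√T = 0.1646·√0.9319 = 0.158897
d₁ = (ln(S/K) + (r+σ²/2)T) / (σ√T) = (ln(86.13/110.6) + (0.0427+0.1646²/2)·0.9319) / 0.158897 = (-0.250062 + 0.052416) / 0.158897 = -1.243867
d₂ = d₁ − σ√T = -1.243867 − 0.158897 = -1.402763
e^{−rT} = e^{−0.0427·0.9319} = 0.960989
N(−d₁) = 0.893226,  N(−d₂) = 0.919656
Put price V = K·e^{−rT}·N(−d₂) − S·N(−d₁) = 97.746036 − 76.933527 = 20.812510
φ(d₁) = (1/√(2π))·e^{−d₁²/2} = 0.184051
Θ = −S·φ(d₁)·σ/(2√T) + r·K·e^{−rT}·N(−d₂) = −1.351477 + 4.173756 = 2.822279

price = 20.812510
Θ = 2.822279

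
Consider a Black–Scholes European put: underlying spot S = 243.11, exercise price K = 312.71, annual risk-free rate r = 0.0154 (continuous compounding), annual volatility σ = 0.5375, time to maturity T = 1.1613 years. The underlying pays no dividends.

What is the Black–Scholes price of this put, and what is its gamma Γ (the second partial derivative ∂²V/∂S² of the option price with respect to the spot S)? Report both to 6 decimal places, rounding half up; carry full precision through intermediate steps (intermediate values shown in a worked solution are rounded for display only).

σ√T = 0.5375·√1.1613 = 0.579230
d₁ = (ln(S/K) + (r+σ²/2)T) / (σ√T) = (ln(243.11/312.71) + (0.0154+0.5375²/2)·1.1613) / 0.579230 = (-0.251762 + 0.185637) / 0.579230 = -0.114160
d₂ = d₁ − σ√T = -0.114160 − 0.579230 = -0.693389
e^{−rT} = e^{−0.0154·1.1613} = 0.982275
N(−d₁) = 0.545444,  N(−d₂) = 0.755967
Put price V = K·e^{−rT}·N(−d₂) − S·N(−d₁) = 232.208390 − 132.603009 = 99.605381
φ(d₁) = (1/√(2π))·e^{−d₁²/2} = 0.396351
Γ = φ(d₁) / (S·σ·√T) = 0.002815

price = 99.605381
Γ = 0.002815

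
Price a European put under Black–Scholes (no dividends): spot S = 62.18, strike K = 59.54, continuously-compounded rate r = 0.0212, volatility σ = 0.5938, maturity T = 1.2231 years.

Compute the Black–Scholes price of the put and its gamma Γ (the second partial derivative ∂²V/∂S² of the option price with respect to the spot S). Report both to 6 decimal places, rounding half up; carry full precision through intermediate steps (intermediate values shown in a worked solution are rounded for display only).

σ√T = 0.5938·√1.2231 = 0.656706
d₁ = (ln(S/K) + (r+σ²/2)T) / (σ√T) = (ln(62.18/59.54) + (0.0212+0.5938²/2)·1.2231) / 0.656706 = (0.043385 + 0.241561) / 0.656706 = 0.433902
d₂ = d₁ − σ√T = 0.433902 − 0.656706 = -0.222804
e^{−rT} = e^{−0.0212·1.2231} = 0.974404
N(−d₁) = 0.332180,  N(−d₂) = 0.588156
Put price V = K·e^{−rT}·N(−d₂) − S·N(−d₁) = 34.122451 − 20.654934 = 13.467516
φ(d₁) = (1/√(2π))·e^{−d₁²/2} = 0.363101
Γ = φ(d₁) / (S·σ·√T) = 0.008892

price = 13.467516
Γ = 0.008892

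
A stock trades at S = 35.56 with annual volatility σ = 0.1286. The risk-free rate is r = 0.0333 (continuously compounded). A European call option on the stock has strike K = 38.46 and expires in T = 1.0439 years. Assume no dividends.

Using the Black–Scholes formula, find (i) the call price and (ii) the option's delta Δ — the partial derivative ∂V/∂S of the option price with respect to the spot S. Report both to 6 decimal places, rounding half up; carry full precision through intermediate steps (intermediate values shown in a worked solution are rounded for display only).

σ√T = 0.1286·√1.0439 = 0.131392
d₁ = (ln(S/K) + (r+σ²/2)T) / (σ√T) = (ln(35.56/38.46) + (0.0333+0.1286²/2)·1.0439) / 0.131392 = (-0.078397 + 0.043394) / 0.131392 = -0.266404
d₂ = d₁ − σ√T = -0.266404 − 0.131392 = -0.397796
e^{−rT} = e^{−0.0333·1.0439} = 0.965835
N(d₁) = 0.394964,  N(d₂) = 0.345390
Call price V = S·N(d₁) − K·e^{−rT}·N(d₂) = 14.044922 − 12.829872 = 1.215050
Δ = N(d₁) = 0.394964

price = 1.215050
Δ = 0.394964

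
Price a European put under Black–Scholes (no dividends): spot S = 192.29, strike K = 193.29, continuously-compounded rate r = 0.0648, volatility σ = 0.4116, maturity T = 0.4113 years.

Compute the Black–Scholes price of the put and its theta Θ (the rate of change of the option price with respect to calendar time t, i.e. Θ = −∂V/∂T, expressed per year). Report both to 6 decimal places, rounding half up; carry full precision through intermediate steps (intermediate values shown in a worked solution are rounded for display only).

σ√T = 0.4116·√0.4113 = 0.263970
d₁ = (ln(S/K) + (r+σ²/2)T) / (σ√T) = (ln(192.29/193.29) + (0.0648+0.4116²/2)·0.4113) / 0.263970 = (-0.005187 + 0.061492) / 0.263970 = 0.213302
d₂ = d₁ − σ√T = 0.213302 − 0.263970 = -0.050668
e^{−rT} = e^{−0.0648·0.4113} = 0.973700
N(−d₁) = 0.415546,  N(−d₂) = 0.520205
Put price V = K·e^{−rT}·N(−d₂) − S·N(−d₁) = 97.905929 − 79.905286 = 18.000643
φ(d₁) = (1/√(2π))·e^{−d₁²/2} = 0.389969
Θ = −S·φ(d₁)·σ/(2√T) + r·K·e^{−rT}·N(−d₂) = −24.063183 + 6.344304 = -17.718879

price = 18.000643
Θ = -17.718879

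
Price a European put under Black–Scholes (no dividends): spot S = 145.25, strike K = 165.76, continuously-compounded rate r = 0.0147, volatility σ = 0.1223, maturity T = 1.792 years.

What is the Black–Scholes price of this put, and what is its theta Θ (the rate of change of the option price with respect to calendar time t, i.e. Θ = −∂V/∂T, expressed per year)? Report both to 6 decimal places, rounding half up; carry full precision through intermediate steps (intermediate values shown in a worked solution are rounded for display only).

price = 20.115311
Θ = -0.438322

σ√T = 0.1223·√1.792 = 0.163718
d₁ = (ln(S/K) + (r+σ²/2)T) / (σ√T) = (ln(145.25/165.76) + (0.0147+0.1223²/2)·1.792) / 0.163718 = (-0.132085 + 0.039744) / 0.163718 = -0.564023
d₂ = d₁ − σ√T = -0.564023 − 0.163718 = -0.727740
e^{−rT} = e^{−0.0147·1.792} = 0.974002
N(−d₁) = 0.713631,  N(−d₂) = 0.766614
Put price V = K·e^{−rT}·N(−d₂) − S·N(−d₁) = 123.770155 − 103.654844 = 20.115311
φ(d₁) = (1/√(2π))·e^{−d₁²/2} = 0.340276
Θ = −S·φ(d₁)·σ/(2√T) + r·K·e^{−rT}·N(−d₂) = −2.257743 + 1.819421 = -0.438322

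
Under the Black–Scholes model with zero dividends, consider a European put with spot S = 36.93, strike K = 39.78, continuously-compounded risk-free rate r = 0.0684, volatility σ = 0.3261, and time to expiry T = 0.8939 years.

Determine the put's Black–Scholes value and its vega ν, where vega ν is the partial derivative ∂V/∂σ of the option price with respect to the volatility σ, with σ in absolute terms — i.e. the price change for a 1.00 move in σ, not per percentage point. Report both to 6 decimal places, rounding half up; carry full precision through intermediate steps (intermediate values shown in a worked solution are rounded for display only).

σ√T = 0.3261·√0.8939 = 0.308315
d₁ = (ln(S/K) + (r+σ²/2)T) / (σ√T) = (ln(36.93/39.78) + (0.0684+0.3261²/2)·0.8939) / 0.308315 = (-0.074340 + 0.108672) / 0.308315 = 0.111353
d₂ = d₁ − σ√T = 0.111353 − 0.308315 = -0.196962
e^{−rT} = e^{−0.0684·0.8939} = 0.940689
N(−d₁) = 0.455668,  N(−d₂) = 0.578071
Put price V = K·e^{−rT}·N(−d₂) − S·N(−d₁) = 21.631784 − 16.827824 = 4.803960
φ(d₁) = (1/√(2π))·e^{−d₁²/2} = 0.396477
ν = S·φ(d₁)·√T = 13.843354

price = 4.803960
ν = 13.843354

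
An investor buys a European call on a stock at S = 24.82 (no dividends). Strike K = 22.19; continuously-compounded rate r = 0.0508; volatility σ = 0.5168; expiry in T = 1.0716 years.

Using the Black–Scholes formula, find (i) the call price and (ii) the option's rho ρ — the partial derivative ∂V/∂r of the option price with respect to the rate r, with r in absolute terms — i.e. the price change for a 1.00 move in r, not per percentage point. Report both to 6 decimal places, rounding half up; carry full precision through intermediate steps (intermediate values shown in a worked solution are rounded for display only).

σ√T = 0.5168·√1.0716 = 0.534982
d₁ = (ln(S/K) + (r+σ²/2)T) / (σ√T) = (ln(24.82/22.19) + (0.0508+0.5168²/2)·1.0716) / 0.534982 = (0.112008 + 0.197540) / 0.534982 = 0.578614
d₂ = d₁ − σ√T = 0.578614 − 0.534982 = 0.043633
e^{−rT} = e^{−0.0508·1.0716} = 0.947018
N(d₁) = 0.718575,  N(d₂) = 0.517401
Call price V = S·N(d₁) − K·e^{−rT}·N(d₂) = 17.835038 − 10.872842 = 6.962196
ρ = K·T·e^{−rT}·N(d₂) = 11.651337

price = 6.962196
ρ = 11.651337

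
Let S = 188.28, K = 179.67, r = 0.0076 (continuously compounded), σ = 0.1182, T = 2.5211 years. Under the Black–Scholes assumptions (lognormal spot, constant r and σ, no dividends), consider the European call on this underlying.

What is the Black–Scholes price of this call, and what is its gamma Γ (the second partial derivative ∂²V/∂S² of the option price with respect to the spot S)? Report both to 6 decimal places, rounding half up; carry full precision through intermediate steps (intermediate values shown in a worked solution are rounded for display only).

price = 20.467356
Γ = 0.010224

σ√T = 0.1182·√2.5211 = 0.187678
d₁ = (ln(S/K) + (r+σ²/2)T) / (σ√T) = (ln(188.28/179.67) + (0.0076+0.1182²/2)·2.5211) / 0.187678 = (0.046808 + 0.036772) / 0.187678 = 0.445339
d₂ = d₁ − σ√T = 0.445339 − 0.187678 = 0.257661
e^{−rT} = e^{−0.0076·2.5211} = 0.981022
N(d₁) = 0.671963,  N(d₂) = 0.601666
Call price V = S·N(d₁) − K·e^{−rT}·N(d₂) = 126.517127 − 106.049771 = 20.467356
φ(d₁) = (1/√(2π))·e^{−d₁²/2} = 0.361280
Γ = φ(d₁) / (S·σ·√T) = 0.010224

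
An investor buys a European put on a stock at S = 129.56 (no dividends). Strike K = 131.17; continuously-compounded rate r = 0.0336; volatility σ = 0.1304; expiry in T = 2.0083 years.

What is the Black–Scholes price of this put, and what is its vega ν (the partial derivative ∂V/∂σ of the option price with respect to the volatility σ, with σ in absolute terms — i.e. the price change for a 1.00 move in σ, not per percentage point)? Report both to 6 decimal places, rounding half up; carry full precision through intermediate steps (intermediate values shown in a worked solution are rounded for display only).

price = 6.216284
ν = 67.864870

σ√T = 0.1304·√2.0083 = 0.184796
d₁ = (ln(S/K) + (r+σ²/2)T) / (σ√T) = (ln(129.56/131.17) + (0.0336+0.1304²/2)·2.0083) / 0.184796 = (-0.012350 + 0.084554) / 0.184796 = 0.390721
d₂ = d₁ − σ√T = 0.390721 − 0.184796 = 0.205925
e^{−rT} = e^{−0.0336·2.0083} = 0.934747
N(−d₁) = 0.348002,  N(−d₂) = 0.418425
Put price V = K·e^{−rT}·N(−d₂) − S·N(−d₁) = 51.303404 − 45.087119 = 6.216284
φ(d₁) = (1/√(2π))·e^{−d₁²/2} = 0.369624
ν = S·φ(d₁)·√T = 67.864870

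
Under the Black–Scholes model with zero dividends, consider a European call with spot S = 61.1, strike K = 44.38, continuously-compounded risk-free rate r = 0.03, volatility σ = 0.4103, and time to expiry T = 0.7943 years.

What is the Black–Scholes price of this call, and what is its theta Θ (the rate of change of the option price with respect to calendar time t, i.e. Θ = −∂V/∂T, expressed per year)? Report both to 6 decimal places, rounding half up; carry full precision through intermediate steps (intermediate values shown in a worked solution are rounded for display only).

σ√T = 0.4103·√0.7943 = 0.365674
d₁ = (ln(S/K) + (r+σ²/2)T) / (σ√T) = (ln(61.1/44.38) + (0.03+0.4103²/2)·0.7943) / 0.365674 = (0.319723 + 0.090688) / 0.365674 = 1.122341
d₂ = d₁ − σ√T = 1.122341 − 0.365674 = 0.756667
e^{−rT} = e^{−0.03·0.7943} = 0.976453
N(d₁) = 0.869141,  N(d₂) = 0.775375
Call price V = S·N(d₁) − K·e^{−rT}·N(d₂) = 53.104529 − 33.600866 = 19.503663
φ(d₁) = (1/√(2π))·e^{−d₁²/2} = 0.212511
Θ = −S·φ(d₁)·σ/(2√T) − r·K·e^{−rT}·N(d₂) = −2.988830 − 1.008026 = -3.996856

price = 19.503663
Θ = -3.996856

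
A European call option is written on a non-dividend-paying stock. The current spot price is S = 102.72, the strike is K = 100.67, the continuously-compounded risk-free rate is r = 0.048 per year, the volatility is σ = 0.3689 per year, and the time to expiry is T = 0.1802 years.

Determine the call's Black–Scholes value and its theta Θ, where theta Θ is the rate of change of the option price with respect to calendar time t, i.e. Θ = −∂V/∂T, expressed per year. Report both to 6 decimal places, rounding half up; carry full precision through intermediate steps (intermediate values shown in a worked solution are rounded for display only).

price = 7.884619
Θ = -19.800879

σ√T = 0.3689·√0.1802 = 0.156598
d₁ = (ln(S/K) + (r+σ²/2)T) / (σ√T) = (ln(102.72/100.67) + (0.048+0.3689²/2)·0.1802) / 0.156598 = (0.020159 + 0.020911) / 0.156598 = 0.262264
d₂ = d₁ − σ√T = 0.262264 − 0.156598 = 0.105666
e^{−rT} = e^{−0.048·0.1802} = 0.991388
N(d₁) = 0.603441,  N(d₂) = 0.542076
Call price V = S·N(d₁) − K·e^{−rT}·N(d₂) = 61.985478 − 54.100859 = 7.884619
φ(d₁) = (1/√(2π))·e^{−d₁²/2} = 0.385455
Θ = −S·φ(d₁)·σ/(2√T) − r·K·e^{−rT}·N(d₂) = −17.204038 − 2.596841 = -19.800879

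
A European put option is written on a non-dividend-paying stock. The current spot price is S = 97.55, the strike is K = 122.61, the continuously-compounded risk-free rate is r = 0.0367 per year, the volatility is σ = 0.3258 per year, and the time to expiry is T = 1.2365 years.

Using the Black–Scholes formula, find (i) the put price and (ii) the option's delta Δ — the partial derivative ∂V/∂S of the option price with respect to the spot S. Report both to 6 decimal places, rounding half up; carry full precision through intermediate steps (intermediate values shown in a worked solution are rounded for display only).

σ√T = 0.3258·√1.2365 = 0.362283
d₁ = (ln(S/K) + (r+σ²/2)T) / (σ√T) = (ln(97.55/122.61) + (0.0367+0.3258²/2)·1.2365) / 0.362283 = (-0.228644 + 0.111004) / 0.362283 = -0.324717
d₂ = d₁ − σ√T = -0.324717 − 0.362283 = -0.687000
e^{−rT} = e^{−0.0367·1.2365} = 0.955635
N(−d₁) = 0.627302,  N(−d₂) = 0.753959
Put price V = K·e^{−rT}·N(−d₂) − S·N(−d₁) = 88.341611 − 61.193339 = 27.148273
Δ = −N(−d₁) = -0.627302

price = 27.148273
Δ = -0.627302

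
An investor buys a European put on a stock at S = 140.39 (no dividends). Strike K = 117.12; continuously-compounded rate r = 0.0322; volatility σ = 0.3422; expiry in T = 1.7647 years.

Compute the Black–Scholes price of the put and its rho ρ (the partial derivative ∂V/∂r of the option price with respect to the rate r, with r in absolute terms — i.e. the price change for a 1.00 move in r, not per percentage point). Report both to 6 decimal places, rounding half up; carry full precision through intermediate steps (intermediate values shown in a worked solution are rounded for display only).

σ√T = 0.3422·√1.7647 = 0.454585
d₁ = (ln(S/K) + (r+σ²/2)T) / (σ√T) = (ln(140.39/117.12) + (0.0322+0.3422²/2)·1.7647) / 0.454585 = (0.181225 + 0.160147) / 0.454585 = 0.750954
d₂ = d₁ − σ√T = 0.750954 − 0.454585 = 0.296368
e^{−rT} = e^{−0.0322·1.7647} = 0.944761
N(−d₁) = 0.226340,  N(−d₂) = 0.383474
Put price V = K·e^{−rT}·N(−d₂) − S·N(−d₁) = 42.431605 − 31.775917 = 10.655688
ρ = −K·T·e^{−rT}·N(−d₂) = -74.879053

price = 10.655688
ρ = -74.879053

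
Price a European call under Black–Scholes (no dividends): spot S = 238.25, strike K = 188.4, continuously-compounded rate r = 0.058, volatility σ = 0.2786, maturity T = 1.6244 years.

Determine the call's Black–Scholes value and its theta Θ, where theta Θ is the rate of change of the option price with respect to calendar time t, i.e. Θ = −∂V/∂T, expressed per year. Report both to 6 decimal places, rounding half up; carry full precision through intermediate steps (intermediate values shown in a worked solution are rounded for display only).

price = 73.587802
Θ = -13.335595

σ√T = 0.2786·√1.6244 = 0.355081
d₁ = (ln(S/K) + (r+σ²/2)T) / (σ√T) = (ln(238.25/188.4) + (0.058+0.2786²/2)·1.6244) / 0.355081 = (0.234753 + 0.157257) / 0.355081 = 1.104000
d₂ = d₁ − σ√T = 1.104000 − 0.355081 = 0.748919
e^{−rT} = e^{−0.058·1.6244} = 0.910087
N(d₁) = 0.865203,  N(d₂) = 0.773047
Call price V = S·N(d₁) − K·e^{−rT}·N(d₂) = 206.134734 − 132.546932 = 73.587802
φ(d₁) = (1/√(2π))·e^{−d₁²/2} = 0.216894
Θ = −S·φ(d₁)·σ/(2√T) − r·K·e^{−rT}·N(d₂) = −5.647873 − 7.687722 = -13.335595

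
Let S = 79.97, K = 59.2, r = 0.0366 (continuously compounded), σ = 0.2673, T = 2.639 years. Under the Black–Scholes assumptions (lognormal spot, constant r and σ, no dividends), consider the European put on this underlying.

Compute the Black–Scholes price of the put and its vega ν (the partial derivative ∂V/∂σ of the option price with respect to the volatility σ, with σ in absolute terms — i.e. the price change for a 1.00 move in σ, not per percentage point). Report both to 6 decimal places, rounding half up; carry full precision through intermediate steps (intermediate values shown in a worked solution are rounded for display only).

σ√T = 0.2673·√2.639 = 0.434229
d₁ = (ln(S/K) + (r+σ²/2)T) / (σ√T) = (ln(79.97/59.2) + (0.0366+0.2673²/2)·2.639) / 0.434229 = (0.300730 + 0.190865) / 0.434229 = 1.132110
d₂ = d₁ − σ√T = 1.132110 − 0.434229 = 0.697881
e^{−rT} = e^{−0.0366·2.639} = 0.907931
N(−d₁) = 0.128794,  N(−d₂) = 0.242626
Put price V = K·e^{−rT}·N(−d₂) − S·N(−d₁) = 13.041012 − 10.299665 = 2.741346
φ(d₁) = (1/√(2π))·e^{−d₁²/2} = 0.210183
ν = S·φ(d₁)·√T = 27.305186

price = 2.741346
ν = 27.305186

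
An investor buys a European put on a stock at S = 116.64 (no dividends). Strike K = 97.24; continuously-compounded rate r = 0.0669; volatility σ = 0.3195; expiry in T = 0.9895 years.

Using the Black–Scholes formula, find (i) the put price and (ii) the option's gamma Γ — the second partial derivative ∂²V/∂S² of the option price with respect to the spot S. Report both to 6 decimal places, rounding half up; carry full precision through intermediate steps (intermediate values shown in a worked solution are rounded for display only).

price = 4.042227
Γ = 0.006921

σ√T = 0.3195·√0.9895 = 0.317818
d₁ = (ln(S/K) + (r+σ²/2)T) / (σ√T) = (ln(116.64/97.24) + (0.0669+0.3195²/2)·0.9895) / 0.317818 = (0.181910 + 0.116702) / 0.317818 = 0.939568
d₂ = d₁ − σ√T = 0.939568 − 0.317818 = 0.621750
e^{−rT} = e^{−0.0669·0.9895} = 0.935946
N(−d₁) = 0.173720,  N(−d₂) = 0.267053
Put price V = K·e^{−rT}·N(−d₂) − S·N(−d₁) = 24.304875 − 20.262648 = 4.042227
φ(d₁) = (1/√(2π))·e^{−d₁²/2} = 0.256575
Γ = φ(d₁) / (S·σ·√T) = 0.006921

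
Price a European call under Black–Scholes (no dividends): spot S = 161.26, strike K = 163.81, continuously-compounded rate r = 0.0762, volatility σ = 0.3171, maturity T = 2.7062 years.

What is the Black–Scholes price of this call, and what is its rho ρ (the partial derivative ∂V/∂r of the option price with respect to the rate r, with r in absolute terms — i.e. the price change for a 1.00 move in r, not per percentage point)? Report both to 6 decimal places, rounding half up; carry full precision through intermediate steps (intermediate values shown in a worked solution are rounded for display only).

σ√T = 0.3171·√2.7062 = 0.521646
d₁ = (ln(S/K) + (r+σ²/2)T) / (σ√T) = (ln(161.26/163.81) + (0.0762+0.3171²/2)·2.7062) / 0.521646 = (-0.015689 + 0.342270) / 0.521646 = 0.626058
d₂ = d₁ − σ√T = 0.626058 − 0.521646 = 0.104411
e^{−rT} = e^{−0.0762·2.7062} = 0.813660
N(d₁) = 0.734361,  N(d₂) = 0.541578
Call price V = S·N(d₁) − K·e^{−rT}·N(d₂) = 118.423121 − 72.184655 = 46.238465
ρ = K·T·e^{−rT}·N(d₂) = 195.346114

price = 46.238465
ρ = 195.346114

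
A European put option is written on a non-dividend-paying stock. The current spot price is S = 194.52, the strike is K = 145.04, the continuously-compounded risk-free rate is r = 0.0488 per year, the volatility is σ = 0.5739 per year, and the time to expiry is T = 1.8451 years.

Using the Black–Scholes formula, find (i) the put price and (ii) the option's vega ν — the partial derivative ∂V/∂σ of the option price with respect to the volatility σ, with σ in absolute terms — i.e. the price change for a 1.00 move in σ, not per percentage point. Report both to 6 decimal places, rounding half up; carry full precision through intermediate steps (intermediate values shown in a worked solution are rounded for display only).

price = 24.125096
ν = 71.455061

σ√T = 0.5739·√1.8451 = 0.779554
d₁ = (ln(S/K) + (r+σ²/2)T) / (σ√T) = (ln(194.52/145.04) + (0.0488+0.5739²/2)·1.8451) / 0.779554 = (0.293525 + 0.393893) / 0.779554 = 0.881810
d₂ = d₁ − σ√T = 0.881810 − 0.779554 = 0.102256
e^{−rT} = e^{−0.0488·1.8451} = 0.913894
N(−d₁) = 0.188940,  N(−d₂) = 0.459277
Put price V = K·e^{−rT}·N(−d₂) − S·N(−d₁) = 60.877662 − 36.752566 = 24.125096
φ(d₁) = (1/√(2π))·e^{−d₁²/2} = 0.270432
ν = S·φ(d₁)·√T = 71.455061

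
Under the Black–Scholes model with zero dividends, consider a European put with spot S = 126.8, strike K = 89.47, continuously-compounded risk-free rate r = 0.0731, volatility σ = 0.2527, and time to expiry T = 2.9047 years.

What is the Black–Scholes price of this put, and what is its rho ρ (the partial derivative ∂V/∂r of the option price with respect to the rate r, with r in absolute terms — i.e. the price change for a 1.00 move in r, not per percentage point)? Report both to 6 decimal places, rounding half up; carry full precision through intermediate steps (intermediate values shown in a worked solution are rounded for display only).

σ√T = 0.2527·√2.9047 = 0.430681
d₁ = (ln(S/K) + (r+σ²/2)T) / (σ√T) = (ln(126.8/89.47) + (0.0731+0.2527²/2)·2.9047) / 0.430681 = (0.348708 + 0.305077) / 0.430681 = 1.518024
d₂ = d₁ − σ√T = 1.518024 − 0.430681 = 1.087343
e^{−rT} = e^{−0.0731·2.9047} = 0.808695
N(−d₁) = 0.064504,  N(−d₂) = 0.138443
Put price V = K·e^{−rT}·N(−d₂) − S·N(−d₁) = 10.016870 − 8.179129 = 1.837742
ρ = −K·T·e^{−rT}·N(−d₂) = -29.096003

price = 1.837742
ρ = -29.096003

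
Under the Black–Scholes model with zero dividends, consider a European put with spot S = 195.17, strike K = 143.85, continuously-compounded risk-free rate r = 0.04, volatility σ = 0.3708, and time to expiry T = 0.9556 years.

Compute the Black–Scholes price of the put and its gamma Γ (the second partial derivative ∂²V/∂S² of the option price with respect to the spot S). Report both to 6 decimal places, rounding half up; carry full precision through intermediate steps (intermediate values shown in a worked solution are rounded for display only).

σ√T = 0.3708·√0.9556 = 0.362475
d₁ = (ln(S/K) + (r+σ²/2)T) / (σ√T) = (ln(195.17/143.85) + (0.04+0.3708²/2)·0.9556) / 0.362475 = (0.305100 + 0.103918) / 0.362475 = 1.128404
d₂ = d₁ − σ√T = 1.128404 − 0.362475 = 0.765929
e^{−rT} = e^{−0.04·0.9556} = 0.962497
N(−d₁) = 0.129575,  N(−d₂) = 0.221859
Put price V = K·e^{−rT}·N(−d₂) − S·N(−d₁) = 30.717584 − 25.289103 = 5.428482
φ(d₁) = (1/√(2π))·e^{−d₁²/2} = 0.211066
Γ = φ(d₁) / (S·σ·√T) = 0.002984

price = 5.428482
Γ = 0.002984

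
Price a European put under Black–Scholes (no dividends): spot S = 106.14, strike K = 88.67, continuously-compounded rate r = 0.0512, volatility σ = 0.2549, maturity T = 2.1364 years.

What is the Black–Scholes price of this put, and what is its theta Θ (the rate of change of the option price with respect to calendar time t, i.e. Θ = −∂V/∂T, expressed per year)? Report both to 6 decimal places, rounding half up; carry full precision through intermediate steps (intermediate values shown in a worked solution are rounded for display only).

σ√T = 0.2549·√2.1364 = 0.372573
d₁ = (ln(S/K) + (r+σ²/2)T) / (σ√T) = (ln(106.14/88.67) + (0.0512+0.2549²/2)·2.1364) / 0.372573 = (0.179837 + 0.178789) / 0.372573 = 0.962567
d₂ = d₁ − σ√T = 0.962567 − 0.372573 = 0.589994
e^{−rT} = e^{−0.0512·2.1364} = 0.896386
N(−d₁) = 0.167882,  N(−d₂) = 0.277597
Put price V = K·e^{−rT}·N(−d₂) − S·N(−d₁) = 22.064146 − 17.819040 = 4.245106
φ(d₁) = (1/√(2π))·e^{−d₁²/2} = 0.251024
Θ = −S·φ(d₁)·σ/(2√T) + r·K·e^{−rT}·N(−d₂) = −2.323235 + 1.129684 = -1.193551

price = 4.245106
Θ = -1.193551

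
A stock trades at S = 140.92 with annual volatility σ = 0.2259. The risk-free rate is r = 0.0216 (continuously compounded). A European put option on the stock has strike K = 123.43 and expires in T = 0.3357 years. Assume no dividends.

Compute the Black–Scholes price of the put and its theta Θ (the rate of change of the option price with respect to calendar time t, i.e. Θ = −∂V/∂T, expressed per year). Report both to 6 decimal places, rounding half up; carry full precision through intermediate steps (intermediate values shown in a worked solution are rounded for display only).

price = 1.255391
Θ = -5.347800

σ√T = 0.2259·√0.3357 = 0.130886
d₁ = (ln(S/K) + (r+σ²/2)T) / (σ√T) = (ln(140.92/123.43) + (0.0216+0.2259²/2)·0.3357) / 0.130886 = (0.132518 + 0.015817) / 0.130886 = 1.133316
d₂ = d₁ − σ√T = 1.133316 − 0.130886 = 1.002431
e^{−rT} = e^{−0.0216·0.3357} = 0.992775
N(−d₁) = 0.128541,  N(−d₂) = 0.158068
Put price V = K·e^{−rT}·N(−d₂) − S·N(−d₁) = 19.369349 − 18.113958 = 1.255391
φ(d₁) = (1/√(2π))·e^{−d₁²/2} = 0.209896
Θ = −S·φ(d₁)·σ/(2√T) + r·K·e^{−rT}·N(−d₂) = −5.766178 + 0.418378 = -5.347800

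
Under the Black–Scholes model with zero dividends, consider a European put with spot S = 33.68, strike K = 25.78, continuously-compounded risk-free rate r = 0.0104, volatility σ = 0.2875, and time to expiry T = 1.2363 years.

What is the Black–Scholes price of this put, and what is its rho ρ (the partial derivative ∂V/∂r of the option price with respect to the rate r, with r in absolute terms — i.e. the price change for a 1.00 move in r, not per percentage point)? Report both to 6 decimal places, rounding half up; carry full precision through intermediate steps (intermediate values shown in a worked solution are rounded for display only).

σ√T = 0.2875·√1.2363 = 0.319668
d₁ = (ln(S/K) + (r+σ²/2)T) / (σ√T) = (ln(33.68/25.78) + (0.0104+0.2875²/2)·1.2363) / 0.319668 = (0.267305 + 0.063951) / 0.319668 = 1.036251
d₂ = d₁ − σ√T = 1.036251 − 0.319668 = 0.716582
e^{−rT} = e^{−0.0104·1.2363} = 0.987225
N(−d₁) = 0.150043,  N(−d₂) = 0.236816
Put price V = K·e^{−rT}·N(−d₂) − S·N(−d₁) = 6.027121 − 5.053434 = 0.973686
ρ = −K·T·e^{−rT}·N(−d₂) = -7.451329

price = 0.973686
ρ = -7.451329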